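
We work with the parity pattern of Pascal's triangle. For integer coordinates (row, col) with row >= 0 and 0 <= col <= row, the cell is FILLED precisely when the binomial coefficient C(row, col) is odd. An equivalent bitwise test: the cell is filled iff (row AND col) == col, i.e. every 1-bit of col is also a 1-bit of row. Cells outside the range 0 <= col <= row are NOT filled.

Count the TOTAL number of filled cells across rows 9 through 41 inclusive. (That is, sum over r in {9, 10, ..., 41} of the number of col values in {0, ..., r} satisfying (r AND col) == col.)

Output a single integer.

r9=1001 pc2: +4 =4
r10=1010 pc2: +4 =8
r11=1011 pc3: +8 =16
r12=1100 pc2: +4 =20
r13=1101 pc3: +8 =28
r14=1110 pc3: +8 =36
r15=1111 pc4: +16 =52
r16=10000 pc1: +2 =54
r17=10001 pc2: +4 =58
r18=10010 pc2: +4 =62
r19=10011 pc3: +8 =70
r20=10100 pc2: +4 =74
r21=10101 pc3: +8 =82
r22=10110 pc3: +8 =90
r23=10111 pc4: +16 =106
r24=11000 pc2: +4 =110
r25=11001 pc3: +8 =118
r26=11010 pc3: +8 =126
r27=11011 pc4: +16 =142
r28=11100 pc3: +8 =150
r29=11101 pc4: +16 =166
r30=11110 pc4: +16 =182
r31=11111 pc5: +32 =214
r32=100000 pc1: +2 =216
r33=100001 pc2: +4 =220
r34=100010 pc2: +4 =224
r35=100011 pc3: +8 =232
r36=100100 pc2: +4 =236
r37=100101 pc3: +8 =244
r38=100110 pc3: +8 =252
r39=100111 pc4: +16 =268
r40=101000 pc2: +4 =272
r41=101001 pc3: +8 =280

Answer: 280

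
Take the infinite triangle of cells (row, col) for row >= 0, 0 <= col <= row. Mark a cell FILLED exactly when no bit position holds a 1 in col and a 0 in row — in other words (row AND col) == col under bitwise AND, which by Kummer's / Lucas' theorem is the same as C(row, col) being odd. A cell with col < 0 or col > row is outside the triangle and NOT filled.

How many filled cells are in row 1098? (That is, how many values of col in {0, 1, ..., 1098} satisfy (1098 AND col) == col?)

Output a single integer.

1098 in binary = 10001001010
popcount(1098) = number of 1-bits in 10001001010 = 4
A col c satisfies (1098 AND c) == c iff every set bit of c is also set in 1098; each of the 4 set bits of 1098 can independently be on or off in c.
count = 2^4 = 16

Answer: 16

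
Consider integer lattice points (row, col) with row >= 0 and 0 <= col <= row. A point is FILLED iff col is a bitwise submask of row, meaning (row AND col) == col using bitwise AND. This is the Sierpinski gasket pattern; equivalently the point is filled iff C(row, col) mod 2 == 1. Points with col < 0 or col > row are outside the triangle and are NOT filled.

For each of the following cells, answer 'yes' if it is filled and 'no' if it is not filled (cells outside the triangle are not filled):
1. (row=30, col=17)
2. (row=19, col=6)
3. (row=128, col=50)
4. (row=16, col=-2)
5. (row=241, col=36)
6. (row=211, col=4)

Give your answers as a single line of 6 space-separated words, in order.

Answer: no no no no no no

Derivation:
(30,17): row=0b11110, col=0b10001, row AND col = 0b10000 = 16; 16 != 17 -> empty
(19,6): row=0b10011, col=0b110, row AND col = 0b10 = 2; 2 != 6 -> empty
(128,50): row=0b10000000, col=0b110010, row AND col = 0b0 = 0; 0 != 50 -> empty
(16,-2): col outside [0, 16] -> not filled
(241,36): row=0b11110001, col=0b100100, row AND col = 0b100000 = 32; 32 != 36 -> empty
(211,4): row=0b11010011, col=0b100, row AND col = 0b0 = 0; 0 != 4 -> empty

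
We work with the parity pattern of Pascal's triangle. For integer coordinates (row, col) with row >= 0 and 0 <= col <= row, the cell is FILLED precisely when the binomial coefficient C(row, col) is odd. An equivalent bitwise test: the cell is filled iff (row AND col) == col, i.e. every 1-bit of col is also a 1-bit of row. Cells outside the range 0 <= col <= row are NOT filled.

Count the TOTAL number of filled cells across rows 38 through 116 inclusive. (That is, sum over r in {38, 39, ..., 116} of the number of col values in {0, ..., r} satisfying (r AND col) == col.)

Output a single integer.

Answer: 1354

Derivation:
r38=100110 pc3: +8 =8
r39=100111 pc4: +16 =24
r40=101000 pc2: +4 =28
r41=101001 pc3: +8 =36
r42=101010 pc3: +8 =44
r43=101011 pc4: +16 =60
r44=101100 pc3: +8 =68
r45=101101 pc4: +16 =84
r46=101110 pc4: +16 =100
r47=101111 pc5: +32 =132
r48=110000 pc2: +4 =136
r49=110001 pc3: +8 =144
r50=110010 pc3: +8 =152
r51=110011 pc4: +16 =168
r52=110100 pc3: +8 =176
r53=110101 pc4: +16 =192
r54=110110 pc4: +16 =208
r55=110111 pc5: +32 =240
r56=111000 pc3: +8 =248
r57=111001 pc4: +16 =264
r58=111010 pc4: +16 =280
r59=111011 pc5: +32 =312
r60=111100 pc4: +16 =328
r61=111101 pc5: +32 =360
r62=111110 pc5: +32 =392
r63=111111 pc6: +64 =456
r64=1000000 pc1: +2 =458
r65=1000001 pc2: +4 =462
r66=1000010 pc2: +4 =466
r67=1000011 pc3: +8 =474
r68=1000100 pc2: +4 =478
r69=1000101 pc3: +8 =486
r70=1000110 pc3: +8 =494
r71=1000111 pc4: +16 =510
r72=1001000 pc2: +4 =514
r73=1001001 pc3: +8 =522
r74=1001010 pc3: +8 =530
r75=1001011 pc4: +16 =546
r76=1001100 pc3: +8 =554
r77=1001101 pc4: +16 =570
r78=1001110 pc4: +16 =586
r79=1001111 pc5: +32 =618
r80=1010000 pc2: +4 =622
r81=1010001 pc3: +8 =630
r82=1010010 pc3: +8 =638
r83=1010011 pc4: +16 =654
r84=1010100 pc3: +8 =662
r85=1010101 pc4: +16 =678
r86=1010110 pc4: +16 =694
r87=1010111 pc5: +32 =726
r88=1011000 pc3: +8 =734
r89=1011001 pc4: +16 =750
r90=1011010 pc4: +16 =766
r91=1011011 pc5: +32 =798
r92=1011100 pc4: +16 =814
r93=1011101 pc5: +32 =846
r94=1011110 pc5: +32 =878
r95=1011111 pc6: +64 =942
r96=1100000 pc2: +4 =946
r97=1100001 pc3: +8 =954
r98=1100010 pc3: +8 =962
r99=1100011 pc4: +16 =978
r100=1100100 pc3: +8 =986
r101=1100101 pc4: +16 =1002
r102=1100110 pc4: +16 =1018
r103=1100111 pc5: +32 =1050
r104=1101000 pc3: +8 =1058
r105=1101001 pc4: +16 =1074
r106=1101010 pc4: +16 =1090
r107=1101011 pc5: +32 =1122
r108=1101100 pc4: +16 =1138
r109=1101101 pc5: +32 =1170
r110=1101110 pc5: +32 =1202
r111=1101111 pc6: +64 =1266
r112=1110000 pc3: +8 =1274
r113=1110001 pc4: +16 =1290
r114=1110010 pc4: +16 =1306
r115=1110011 pc5: +32 =1338
r116=1110100 pc4: +16 =1354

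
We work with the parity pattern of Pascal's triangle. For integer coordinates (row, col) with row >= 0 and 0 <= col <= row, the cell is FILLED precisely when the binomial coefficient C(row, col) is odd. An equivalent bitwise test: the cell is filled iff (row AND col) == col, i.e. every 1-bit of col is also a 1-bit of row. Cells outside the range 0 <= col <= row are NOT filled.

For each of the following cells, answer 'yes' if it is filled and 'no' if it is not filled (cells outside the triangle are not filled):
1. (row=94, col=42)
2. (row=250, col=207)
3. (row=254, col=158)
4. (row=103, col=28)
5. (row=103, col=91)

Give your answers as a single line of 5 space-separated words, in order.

Answer: no no yes no no

Derivation:
(94,42): row=0b1011110, col=0b101010, row AND col = 0b1010 = 10; 10 != 42 -> empty
(250,207): row=0b11111010, col=0b11001111, row AND col = 0b11001010 = 202; 202 != 207 -> empty
(254,158): row=0b11111110, col=0b10011110, row AND col = 0b10011110 = 158; 158 == 158 -> filled
(103,28): row=0b1100111, col=0b11100, row AND col = 0b100 = 4; 4 != 28 -> empty
(103,91): row=0b1100111, col=0b1011011, row AND col = 0b1000011 = 67; 67 != 91 -> empty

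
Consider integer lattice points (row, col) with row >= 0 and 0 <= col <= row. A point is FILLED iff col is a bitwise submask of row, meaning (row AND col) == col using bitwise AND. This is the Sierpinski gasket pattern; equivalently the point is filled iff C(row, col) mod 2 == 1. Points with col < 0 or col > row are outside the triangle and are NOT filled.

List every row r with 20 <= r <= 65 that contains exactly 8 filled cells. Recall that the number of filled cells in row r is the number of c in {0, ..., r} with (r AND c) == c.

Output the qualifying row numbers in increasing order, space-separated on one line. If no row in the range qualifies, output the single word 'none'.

Row r has 2^popcount(r) filled cells, so we need popcount(r) = log2(8) = 3.
Scan r = 20..65 and keep those with exactly 3 one-bits:
r=20=10100 popcount=2 -> skip
r=21=10101 popcount=3 -> KEEP
r=22=10110 popcount=3 -> KEEP
r=23=10111 popcount=4 -> skip
r=24=11000 popcount=2 -> skip
r=25=11001 popcount=3 -> KEEP
r=26=11010 popcount=3 -> KEEP
r=27=11011 popcount=4 -> skip
r=28=11100 popcount=3 -> KEEP
r=29=11101 popcount=4 -> skip
r=30=11110 popcount=4 -> skip
r=31=11111 popcount=5 -> skip
r=32=100000 popcount=1 -> skip
r=33=100001 popcount=2 -> skip
r=34=100010 popcount=2 -> skip
r=35=100011 popcount=3 -> KEEP
r=36=100100 popcount=2 -> skip
r=37=100101 popcount=3 -> KEEP
r=38=100110 popcount=3 -> KEEP
r=39=100111 popcount=4 -> skip
r=40=101000 popcount=2 -> skip
r=41=101001 popcount=3 -> KEEP
r=42=101010 popcount=3 -> KEEP
r=43=101011 popcount=4 -> skip
r=44=101100 popcount=3 -> KEEP
r=45=101101 popcount=4 -> skip
r=46=101110 popcount=4 -> skip
r=47=101111 popcount=5 -> skip
r=48=110000 popcount=2 -> skip
r=49=110001 popcount=3 -> KEEP
r=50=110010 popcount=3 -> KEEP
r=51=110011 popcount=4 -> skip
r=52=110100 popcount=3 -> KEEP
r=53=110101 popcount=4 -> skip
r=54=110110 popcount=4 -> skip
r=55=110111 popcount=5 -> skip
r=56=111000 popcount=3 -> KEEP
r=57=111001 popcount=4 -> skip
r=58=111010 popcount=4 -> skip
r=59=111011 popcount=5 -> skip
r=60=111100 popcount=4 -> skip
r=61=111101 popcount=5 -> skip
r=62=111110 popcount=5 -> skip
r=63=111111 popcount=6 -> skip
r=64=1000000 popcount=1 -> skip
r=65=1000001 popcount=2 -> skip
Kept rows: 21 22 25 26 28 35 37 38 41 42 44 49 50 52 56

Answer: 21 22 25 26 28 35 37 38 41 42 44 49 50 52 56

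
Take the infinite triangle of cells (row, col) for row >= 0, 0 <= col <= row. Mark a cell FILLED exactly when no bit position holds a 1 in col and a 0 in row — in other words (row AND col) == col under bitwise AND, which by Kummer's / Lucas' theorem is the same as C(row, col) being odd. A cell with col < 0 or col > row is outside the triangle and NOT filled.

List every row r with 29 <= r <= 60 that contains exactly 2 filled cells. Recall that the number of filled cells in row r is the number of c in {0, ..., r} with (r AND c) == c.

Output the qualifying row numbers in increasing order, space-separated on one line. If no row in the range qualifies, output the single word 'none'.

Answer: 32

Derivation:
Row r has 2^popcount(r) filled cells, so we need popcount(r) = log2(2) = 1.
Scan r = 29..60 and keep those with exactly 1 one-bits:
r=29=11101 popcount=4 -> skip
r=30=11110 popcount=4 -> skip
r=31=11111 popcount=5 -> skip
r=32=100000 popcount=1 -> KEEP
r=33=100001 popcount=2 -> skip
r=34=100010 popcount=2 -> skip
r=35=100011 popcount=3 -> skip
r=36=100100 popcount=2 -> skip
r=37=100101 popcount=3 -> skip
r=38=100110 popcount=3 -> skip
r=39=100111 popcount=4 -> skip
r=40=101000 popcount=2 -> skip
r=41=101001 popcount=3 -> skip
r=42=101010 popcount=3 -> skip
r=43=101011 popcount=4 -> skip
r=44=101100 popcount=3 -> skip
r=45=101101 popcount=4 -> skip
r=46=101110 popcount=4 -> skip
r=47=101111 popcount=5 -> skip
r=48=110000 popcount=2 -> skip
r=49=110001 popcount=3 -> skip
r=50=110010 popcount=3 -> skip
r=51=110011 popcount=4 -> skip
r=52=110100 popcount=3 -> skip
r=53=110101 popcount=4 -> skip
r=54=110110 popcount=4 -> skip
r=55=110111 popcount=5 -> skip
r=56=111000 popcount=3 -> skip
r=57=111001 popcount=4 -> skip
r=58=111010 popcount=4 -> skip
r=59=111011 popcount=5 -> skip
r=60=111100 popcount=4 -> skip
Kept rows: 32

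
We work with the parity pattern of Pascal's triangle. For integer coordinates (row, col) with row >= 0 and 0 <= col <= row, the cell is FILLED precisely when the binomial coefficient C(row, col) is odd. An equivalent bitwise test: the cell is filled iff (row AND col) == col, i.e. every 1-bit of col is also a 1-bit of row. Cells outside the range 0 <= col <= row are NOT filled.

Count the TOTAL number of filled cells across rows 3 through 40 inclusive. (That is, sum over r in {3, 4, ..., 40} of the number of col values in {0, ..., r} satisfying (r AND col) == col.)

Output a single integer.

r3=11 pc2: +4 =4
r4=100 pc1: +2 =6
r5=101 pc2: +4 =10
r6=110 pc2: +4 =14
r7=111 pc3: +8 =22
r8=1000 pc1: +2 =24
r9=1001 pc2: +4 =28
r10=1010 pc2: +4 =32
r11=1011 pc3: +8 =40
r12=1100 pc2: +4 =44
r13=1101 pc3: +8 =52
r14=1110 pc3: +8 =60
r15=1111 pc4: +16 =76
r16=10000 pc1: +2 =78
r17=10001 pc2: +4 =82
r18=10010 pc2: +4 =86
r19=10011 pc3: +8 =94
r20=10100 pc2: +4 =98
r21=10101 pc3: +8 =106
r22=10110 pc3: +8 =114
r23=10111 pc4: +16 =130
r24=11000 pc2: +4 =134
r25=11001 pc3: +8 =142
r26=11010 pc3: +8 =150
r27=11011 pc4: +16 =166
r28=11100 pc3: +8 =174
r29=11101 pc4: +16 =190
r30=11110 pc4: +16 =206
r31=11111 pc5: +32 =238
r32=100000 pc1: +2 =240
r33=100001 pc2: +4 =244
r34=100010 pc2: +4 =248
r35=100011 pc3: +8 =256
r36=100100 pc2: +4 =260
r37=100101 pc3: +8 =268
r38=100110 pc3: +8 =276
r39=100111 pc4: +16 =292
r40=101000 pc2: +4 =296

Answer: 296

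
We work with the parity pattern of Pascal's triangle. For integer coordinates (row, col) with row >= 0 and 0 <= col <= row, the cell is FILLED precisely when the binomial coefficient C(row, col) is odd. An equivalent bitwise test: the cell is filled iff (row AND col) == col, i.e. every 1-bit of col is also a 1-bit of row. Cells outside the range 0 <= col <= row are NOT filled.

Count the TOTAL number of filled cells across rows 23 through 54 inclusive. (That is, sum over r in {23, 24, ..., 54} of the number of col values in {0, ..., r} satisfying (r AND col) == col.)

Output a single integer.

r23=10111 pc4: +16 =16
r24=11000 pc2: +4 =20
r25=11001 pc3: +8 =28
r26=11010 pc3: +8 =36
r27=11011 pc4: +16 =52
r28=11100 pc3: +8 =60
r29=11101 pc4: +16 =76
r30=11110 pc4: +16 =92
r31=11111 pc5: +32 =124
r32=100000 pc1: +2 =126
r33=100001 pc2: +4 =130
r34=100010 pc2: +4 =134
r35=100011 pc3: +8 =142
r36=100100 pc2: +4 =146
r37=100101 pc3: +8 =154
r38=100110 pc3: +8 =162
r39=100111 pc4: +16 =178
r40=101000 pc2: +4 =182
r41=101001 pc3: +8 =190
r42=101010 pc3: +8 =198
r43=101011 pc4: +16 =214
r44=101100 pc3: +8 =222
r45=101101 pc4: +16 =238
r46=101110 pc4: +16 =254
r47=101111 pc5: +32 =286
r48=110000 pc2: +4 =290
r49=110001 pc3: +8 =298
r50=110010 pc3: +8 =306
r51=110011 pc4: +16 =322
r52=110100 pc3: +8 =330
r53=110101 pc4: +16 =346
r54=110110 pc4: +16 =362

Answer: 362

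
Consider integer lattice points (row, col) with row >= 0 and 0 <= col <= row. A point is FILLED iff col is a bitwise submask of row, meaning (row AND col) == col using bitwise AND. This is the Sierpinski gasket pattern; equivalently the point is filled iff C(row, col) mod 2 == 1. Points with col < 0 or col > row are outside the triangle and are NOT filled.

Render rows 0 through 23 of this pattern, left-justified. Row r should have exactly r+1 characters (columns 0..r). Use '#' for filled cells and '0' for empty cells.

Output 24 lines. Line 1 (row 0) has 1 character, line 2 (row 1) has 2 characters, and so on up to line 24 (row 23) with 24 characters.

Answer: #
##
#0#
####
#000#
##00##
#0#0#0#
########
#0000000#
##000000##
#0#00000#0#
####0000####
#000#000#000#
##00##00##00##
#0#0#0#0#0#0#0#
################
#000000000000000#
##00000000000000##
#0#0000000000000#0#
####000000000000####
#000#00000000000#000#
##00##0000000000##00##
#0#0#0#000000000#0#0#0#
########00000000########

Derivation:
r0=0: #
r1=1: ##
r2=10: #0#
r3=11: ####
r4=100: #000#
r5=101: ##00##
r6=110: #0#0#0#
r7=111: ########
r8=1000: #0000000#
r9=1001: ##000000##
r10=1010: #0#00000#0#
r11=1011: ####0000####
r12=1100: #000#000#000#
r13=1101: ##00##00##00##
r14=1110: #0#0#0#0#0#0#0#
r15=1111: ################
r16=10000: #000000000000000#
r17=10001: ##00000000000000##
r18=10010: #0#0000000000000#0#
r19=10011: ####000000000000####
r20=10100: #000#00000000000#000#
r21=10101: ##00##0000000000##00##
r22=10110: #0#0#0#000000000#0#0#0#
r23=10111: ########00000000########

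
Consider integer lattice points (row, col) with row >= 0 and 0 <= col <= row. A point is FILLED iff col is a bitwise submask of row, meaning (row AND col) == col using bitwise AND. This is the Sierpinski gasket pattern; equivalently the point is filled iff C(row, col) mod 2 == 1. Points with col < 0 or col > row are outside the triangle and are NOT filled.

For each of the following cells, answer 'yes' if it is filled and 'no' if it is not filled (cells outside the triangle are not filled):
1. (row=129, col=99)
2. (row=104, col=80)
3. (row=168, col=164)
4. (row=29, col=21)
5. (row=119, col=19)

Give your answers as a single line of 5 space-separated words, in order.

(129,99): row=0b10000001, col=0b1100011, row AND col = 0b1 = 1; 1 != 99 -> empty
(104,80): row=0b1101000, col=0b1010000, row AND col = 0b1000000 = 64; 64 != 80 -> empty
(168,164): row=0b10101000, col=0b10100100, row AND col = 0b10100000 = 160; 160 != 164 -> empty
(29,21): row=0b11101, col=0b10101, row AND col = 0b10101 = 21; 21 == 21 -> filled
(119,19): row=0b1110111, col=0b10011, row AND col = 0b10011 = 19; 19 == 19 -> filled

Answer: no no no yes yes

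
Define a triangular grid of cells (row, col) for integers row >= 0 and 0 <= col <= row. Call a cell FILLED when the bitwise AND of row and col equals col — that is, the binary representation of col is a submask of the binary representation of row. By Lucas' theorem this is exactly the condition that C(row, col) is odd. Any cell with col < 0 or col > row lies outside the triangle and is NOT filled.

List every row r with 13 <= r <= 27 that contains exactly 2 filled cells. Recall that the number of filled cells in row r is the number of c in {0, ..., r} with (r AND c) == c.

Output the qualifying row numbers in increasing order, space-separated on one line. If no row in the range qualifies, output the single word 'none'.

Answer: 16

Derivation:
Row r has 2^popcount(r) filled cells, so we need popcount(r) = log2(2) = 1.
Scan r = 13..27 and keep those with exactly 1 one-bits:
r=13=1101 popcount=3 -> skip
r=14=1110 popcount=3 -> skip
r=15=1111 popcount=4 -> skip
r=16=10000 popcount=1 -> KEEP
r=17=10001 popcount=2 -> skip
r=18=10010 popcount=2 -> skip
r=19=10011 popcount=3 -> skip
r=20=10100 popcount=2 -> skip
r=21=10101 popcount=3 -> skip
r=22=10110 popcount=3 -> skip
r=23=10111 popcount=4 -> skip
r=24=11000 popcount=2 -> skip
r=25=11001 popcount=3 -> skip
r=26=11010 popcount=3 -> skip
r=27=11011 popcount=4 -> skip
Kept rows: 16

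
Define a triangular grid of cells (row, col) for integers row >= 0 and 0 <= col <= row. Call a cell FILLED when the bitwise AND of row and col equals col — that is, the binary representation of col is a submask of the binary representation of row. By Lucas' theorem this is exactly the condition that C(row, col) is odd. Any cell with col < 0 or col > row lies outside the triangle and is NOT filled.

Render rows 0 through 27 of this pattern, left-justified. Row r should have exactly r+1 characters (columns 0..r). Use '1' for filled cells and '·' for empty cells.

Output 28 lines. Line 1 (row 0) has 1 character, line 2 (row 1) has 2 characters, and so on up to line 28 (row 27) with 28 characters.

r0=0: 1
r1=1: 11
r2=10: 1·1
r3=11: 1111
r4=100: 1···1
r5=101: 11··11
r6=110: 1·1·1·1
r7=111: 11111111
r8=1000: 1·······1
r9=1001: 11······11
r10=1010: 1·1·····1·1
r11=1011: 1111····1111
r12=1100: 1···1···1···1
r13=1101: 11··11··11··11
r14=1110: 1·1·1·1·1·1·1·1
r15=1111: 1111111111111111
r16=10000: 1···············1
r17=10001: 11··············11
r18=10010: 1·1·············1·1
r19=10011: 1111············1111
r20=10100: 1···1···········1···1
r21=10101: 11··11··········11··11
r22=10110: 1·1·1·1·········1·1·1·1
r23=10111: 11111111········11111111
r24=11000: 1·······1·······1·······1
r25=11001: 11······11······11······11
r26=11010: 1·1·····1·1·····1·1·····1·1
r27=11011: 1111····1111····1111····1111

Answer: 1
11
1·1
1111
1···1
11··11
1·1·1·1
11111111
1·······1
11······11
1·1·····1·1
1111····1111
1···1···1···1
11··11··11··11
1·1·1·1·1·1·1·1
1111111111111111
1···············1
11··············11
1·1·············1·1
1111············1111
1···1···········1···1
11··11··········11··11
1·1·1·1·········1·1·1·1
11111111········11111111
1·······1·······1·······1
11······11······11······11
1·1·····1·1·····1·1·····1·1
1111····1111····1111····1111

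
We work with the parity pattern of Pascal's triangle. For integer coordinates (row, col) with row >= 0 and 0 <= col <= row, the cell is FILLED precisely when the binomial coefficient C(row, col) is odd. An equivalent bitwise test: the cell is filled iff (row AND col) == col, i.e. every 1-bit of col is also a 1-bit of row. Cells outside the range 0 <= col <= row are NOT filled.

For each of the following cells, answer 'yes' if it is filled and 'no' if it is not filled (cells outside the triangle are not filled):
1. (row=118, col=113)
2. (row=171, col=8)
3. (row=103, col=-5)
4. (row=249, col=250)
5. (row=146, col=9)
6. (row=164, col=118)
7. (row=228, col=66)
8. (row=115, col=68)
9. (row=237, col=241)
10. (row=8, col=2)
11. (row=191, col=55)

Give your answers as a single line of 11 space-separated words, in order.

(118,113): row=0b1110110, col=0b1110001, row AND col = 0b1110000 = 112; 112 != 113 -> empty
(171,8): row=0b10101011, col=0b1000, row AND col = 0b1000 = 8; 8 == 8 -> filled
(103,-5): col outside [0, 103] -> not filled
(249,250): col outside [0, 249] -> not filled
(146,9): row=0b10010010, col=0b1001, row AND col = 0b0 = 0; 0 != 9 -> empty
(164,118): row=0b10100100, col=0b1110110, row AND col = 0b100100 = 36; 36 != 118 -> empty
(228,66): row=0b11100100, col=0b1000010, row AND col = 0b1000000 = 64; 64 != 66 -> empty
(115,68): row=0b1110011, col=0b1000100, row AND col = 0b1000000 = 64; 64 != 68 -> empty
(237,241): col outside [0, 237] -> not filled
(8,2): row=0b1000, col=0b10, row AND col = 0b0 = 0; 0 != 2 -> empty
(191,55): row=0b10111111, col=0b110111, row AND col = 0b110111 = 55; 55 == 55 -> filled

Answer: no yes no no no no no no no no yes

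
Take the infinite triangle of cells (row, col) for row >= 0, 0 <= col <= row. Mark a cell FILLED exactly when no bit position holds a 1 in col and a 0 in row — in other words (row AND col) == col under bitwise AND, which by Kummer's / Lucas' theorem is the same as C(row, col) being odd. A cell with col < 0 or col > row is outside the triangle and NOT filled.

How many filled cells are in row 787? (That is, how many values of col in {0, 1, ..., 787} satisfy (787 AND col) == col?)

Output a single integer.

Answer: 32

Derivation:
787 in binary = 1100010011
popcount(787) = number of 1-bits in 1100010011 = 5
A col c satisfies (787 AND c) == c iff every set bit of c is also set in 787; each of the 5 set bits of 787 can independently be on or off in c.
count = 2^5 = 32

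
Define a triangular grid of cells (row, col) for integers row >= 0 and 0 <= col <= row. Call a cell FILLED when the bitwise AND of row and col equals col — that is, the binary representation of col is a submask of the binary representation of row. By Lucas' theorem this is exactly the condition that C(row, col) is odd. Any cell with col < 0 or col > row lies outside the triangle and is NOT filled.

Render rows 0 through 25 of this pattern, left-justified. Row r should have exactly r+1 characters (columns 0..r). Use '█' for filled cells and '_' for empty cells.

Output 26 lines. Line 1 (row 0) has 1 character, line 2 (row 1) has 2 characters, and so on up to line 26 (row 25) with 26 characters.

r0=0: █
r1=1: ██
r2=10: █_█
r3=11: ████
r4=100: █___█
r5=101: ██__██
r6=110: █_█_█_█
r7=111: ████████
r8=1000: █_______█
r9=1001: ██______██
r10=1010: █_█_____█_█
r11=1011: ████____████
r12=1100: █___█___█___█
r13=1101: ██__██__██__██
r14=1110: █_█_█_█_█_█_█_█
r15=1111: ████████████████
r16=10000: █_______________█
r17=10001: ██______________██
r18=10010: █_█_____________█_█
r19=10011: ████____________████
r20=10100: █___█___________█___█
r21=10101: ██__██__________██__██
r22=10110: █_█_█_█_________█_█_█_█
r23=10111: ████████________████████
r24=11000: █_______█_______█_______█
r25=11001: ██______██______██______██

Answer: █
██
█_█
████
█___█
██__██
█_█_█_█
████████
█_______█
██______██
█_█_____█_█
████____████
█___█___█___█
██__██__██__██
█_█_█_█_█_█_█_█
████████████████
█_______________█
██______________██
█_█_____________█_█
████____________████
█___█___________█___█
██__██__________██__██
█_█_█_█_________█_█_█_█
████████________████████
█_______█_______█_______█
██______██______██______██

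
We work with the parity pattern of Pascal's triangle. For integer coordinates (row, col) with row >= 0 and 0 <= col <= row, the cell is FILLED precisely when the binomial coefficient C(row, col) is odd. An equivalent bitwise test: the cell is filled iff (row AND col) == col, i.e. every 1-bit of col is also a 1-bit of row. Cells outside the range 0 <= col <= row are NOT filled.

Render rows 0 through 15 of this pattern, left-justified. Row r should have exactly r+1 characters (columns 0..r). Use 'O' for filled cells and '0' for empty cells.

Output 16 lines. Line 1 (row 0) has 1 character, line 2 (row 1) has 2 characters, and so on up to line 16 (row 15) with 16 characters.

r0=0: O
r1=1: OO
r2=10: O0O
r3=11: OOOO
r4=100: O000O
r5=101: OO00OO
r6=110: O0O0O0O
r7=111: OOOOOOOO
r8=1000: O0000000O
r9=1001: OO000000OO
r10=1010: O0O00000O0O
r11=1011: OOOO0000OOOO
r12=1100: O000O000O000O
r13=1101: OO00OO00OO00OO
r14=1110: O0O0O0O0O0O0O0O
r15=1111: OOOOOOOOOOOOOOOO

Answer: O
OO
O0O
OOOO
O000O
OO00OO
O0O0O0O
OOOOOOOO
O0000000O
OO000000OO
O0O00000O0O
OOOO0000OOOO
O000O000O000O
OO00OO00OO00OO
O0O0O0O0O0O0O0O
OOOOOOOOOOOOOOOO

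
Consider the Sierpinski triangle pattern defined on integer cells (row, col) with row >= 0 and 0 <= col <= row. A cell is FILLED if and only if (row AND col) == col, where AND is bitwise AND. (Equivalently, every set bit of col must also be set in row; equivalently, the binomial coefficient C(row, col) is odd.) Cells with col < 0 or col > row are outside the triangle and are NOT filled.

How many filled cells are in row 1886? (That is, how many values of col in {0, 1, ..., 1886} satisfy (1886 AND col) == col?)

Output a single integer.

1886 in binary = 11101011110
popcount(1886) = number of 1-bits in 11101011110 = 8
A col c satisfies (1886 AND c) == c iff every set bit of c is also set in 1886; each of the 8 set bits of 1886 can independently be on or off in c.
count = 2^8 = 256

Answer: 256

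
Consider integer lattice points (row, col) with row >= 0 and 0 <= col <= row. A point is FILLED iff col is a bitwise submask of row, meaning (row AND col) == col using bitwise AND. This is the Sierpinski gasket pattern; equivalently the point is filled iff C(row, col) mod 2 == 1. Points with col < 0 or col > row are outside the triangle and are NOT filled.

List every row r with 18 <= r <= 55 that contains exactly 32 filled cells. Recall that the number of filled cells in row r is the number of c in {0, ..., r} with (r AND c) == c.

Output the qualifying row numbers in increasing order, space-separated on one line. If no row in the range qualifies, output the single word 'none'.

Answer: 31 47 55

Derivation:
Row r has 2^popcount(r) filled cells, so we need popcount(r) = log2(32) = 5.
Scan r = 18..55 and keep those with exactly 5 one-bits:
r=18=10010 popcount=2 -> skip
r=19=10011 popcount=3 -> skip
r=20=10100 popcount=2 -> skip
r=21=10101 popcount=3 -> skip
r=22=10110 popcount=3 -> skip
r=23=10111 popcount=4 -> skip
r=24=11000 popcount=2 -> skip
r=25=11001 popcount=3 -> skip
r=26=11010 popcount=3 -> skip
r=27=11011 popcount=4 -> skip
r=28=11100 popcount=3 -> skip
r=29=11101 popcount=4 -> skip
r=30=11110 popcount=4 -> skip
r=31=11111 popcount=5 -> KEEP
r=32=100000 popcount=1 -> skip
r=33=100001 popcount=2 -> skip
r=34=100010 popcount=2 -> skip
r=35=100011 popcount=3 -> skip
r=36=100100 popcount=2 -> skip
r=37=100101 popcount=3 -> skip
r=38=100110 popcount=3 -> skip
r=39=100111 popcount=4 -> skip
r=40=101000 popcount=2 -> skip
r=41=101001 popcount=3 -> skip
r=42=101010 popcount=3 -> skip
r=43=101011 popcount=4 -> skip
r=44=101100 popcount=3 -> skip
r=45=101101 popcount=4 -> skip
r=46=101110 popcount=4 -> skip
r=47=101111 popcount=5 -> KEEP
r=48=110000 popcount=2 -> skip
r=49=110001 popcount=3 -> skip
r=50=110010 popcount=3 -> skip
r=51=110011 popcount=4 -> skip
r=52=110100 popcount=3 -> skip
r=53=110101 popcount=4 -> skip
r=54=110110 popcount=4 -> skip
r=55=110111 popcount=5 -> KEEP
Kept rows: 31 47 55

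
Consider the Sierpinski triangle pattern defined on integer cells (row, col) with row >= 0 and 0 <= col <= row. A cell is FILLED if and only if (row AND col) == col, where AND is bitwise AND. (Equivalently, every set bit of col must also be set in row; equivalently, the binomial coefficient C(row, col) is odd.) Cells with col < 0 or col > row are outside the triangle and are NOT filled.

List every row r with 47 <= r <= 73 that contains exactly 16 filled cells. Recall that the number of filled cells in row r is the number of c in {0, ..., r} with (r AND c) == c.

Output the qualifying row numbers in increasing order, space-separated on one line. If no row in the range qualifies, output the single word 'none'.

Row r has 2^popcount(r) filled cells, so we need popcount(r) = log2(16) = 4.
Scan r = 47..73 and keep those with exactly 4 one-bits:
r=47=101111 popcount=5 -> skip
r=48=110000 popcount=2 -> skip
r=49=110001 popcount=3 -> skip
r=50=110010 popcount=3 -> skip
r=51=110011 popcount=4 -> KEEP
r=52=110100 popcount=3 -> skip
r=53=110101 popcount=4 -> KEEP
r=54=110110 popcount=4 -> KEEP
r=55=110111 popcount=5 -> skip
r=56=111000 popcount=3 -> skip
r=57=111001 popcount=4 -> KEEP
r=58=111010 popcount=4 -> KEEP
r=59=111011 popcount=5 -> skip
r=60=111100 popcount=4 -> KEEP
r=61=111101 popcount=5 -> skip
r=62=111110 popcount=5 -> skip
r=63=111111 popcount=6 -> skip
r=64=1000000 popcount=1 -> skip
r=65=1000001 popcount=2 -> skip
r=66=1000010 popcount=2 -> skip
r=67=1000011 popcount=3 -> skip
r=68=1000100 popcount=2 -> skip
r=69=1000101 popcount=3 -> skip
r=70=1000110 popcount=3 -> skip
r=71=1000111 popcount=4 -> KEEP
r=72=1001000 popcount=2 -> skip
r=73=1001001 popcount=3 -> skip
Kept rows: 51 53 54 57 58 60 71

Answer: 51 53 54 57 58 60 71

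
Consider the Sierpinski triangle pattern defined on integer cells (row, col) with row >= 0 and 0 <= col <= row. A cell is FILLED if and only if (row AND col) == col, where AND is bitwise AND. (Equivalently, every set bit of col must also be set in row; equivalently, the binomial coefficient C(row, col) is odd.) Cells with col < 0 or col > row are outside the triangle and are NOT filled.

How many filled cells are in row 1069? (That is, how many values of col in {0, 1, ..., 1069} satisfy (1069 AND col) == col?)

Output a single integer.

1069 in binary = 10000101101
popcount(1069) = number of 1-bits in 10000101101 = 5
A col c satisfies (1069 AND c) == c iff every set bit of c is also set in 1069; each of the 5 set bits of 1069 can independently be on or off in c.
count = 2^5 = 32

Answer: 32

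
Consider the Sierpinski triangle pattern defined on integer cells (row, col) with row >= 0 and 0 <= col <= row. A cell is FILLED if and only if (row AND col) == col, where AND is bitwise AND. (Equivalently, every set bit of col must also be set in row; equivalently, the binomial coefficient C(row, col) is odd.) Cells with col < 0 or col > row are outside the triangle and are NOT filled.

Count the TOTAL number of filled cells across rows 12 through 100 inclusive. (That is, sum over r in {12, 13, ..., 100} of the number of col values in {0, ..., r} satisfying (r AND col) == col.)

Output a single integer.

Answer: 1214

Derivation:
r12=1100 pc2: +4 =4
r13=1101 pc3: +8 =12
r14=1110 pc3: +8 =20
r15=1111 pc4: +16 =36
r16=10000 pc1: +2 =38
r17=10001 pc2: +4 =42
r18=10010 pc2: +4 =46
r19=10011 pc3: +8 =54
r20=10100 pc2: +4 =58
r21=10101 pc3: +8 =66
r22=10110 pc3: +8 =74
r23=10111 pc4: +16 =90
r24=11000 pc2: +4 =94
r25=11001 pc3: +8 =102
r26=11010 pc3: +8 =110
r27=11011 pc4: +16 =126
r28=11100 pc3: +8 =134
r29=11101 pc4: +16 =150
r30=11110 pc4: +16 =166
r31=11111 pc5: +32 =198
r32=100000 pc1: +2 =200
r33=100001 pc2: +4 =204
r34=100010 pc2: +4 =208
r35=100011 pc3: +8 =216
r36=100100 pc2: +4 =220
r37=100101 pc3: +8 =228
r38=100110 pc3: +8 =236
r39=100111 pc4: +16 =252
r40=101000 pc2: +4 =256
r41=101001 pc3: +8 =264
r42=101010 pc3: +8 =272
r43=101011 pc4: +16 =288
r44=101100 pc3: +8 =296
r45=101101 pc4: +16 =312
r46=101110 pc4: +16 =328
r47=101111 pc5: +32 =360
r48=110000 pc2: +4 =364
r49=110001 pc3: +8 =372
r50=110010 pc3: +8 =380
r51=110011 pc4: +16 =396
r52=110100 pc3: +8 =404
r53=110101 pc4: +16 =420
r54=110110 pc4: +16 =436
r55=110111 pc5: +32 =468
r56=111000 pc3: +8 =476
r57=111001 pc4: +16 =492
r58=111010 pc4: +16 =508
r59=111011 pc5: +32 =540
r60=111100 pc4: +16 =556
r61=111101 pc5: +32 =588
r62=111110 pc5: +32 =620
r63=111111 pc6: +64 =684
r64=1000000 pc1: +2 =686
r65=1000001 pc2: +4 =690
r66=1000010 pc2: +4 =694
r67=1000011 pc3: +8 =702
r68=1000100 pc2: +4 =706
r69=1000101 pc3: +8 =714
r70=1000110 pc3: +8 =722
r71=1000111 pc4: +16 =738
r72=1001000 pc2: +4 =742
r73=1001001 pc3: +8 =750
r74=1001010 pc3: +8 =758
r75=1001011 pc4: +16 =774
r76=1001100 pc3: +8 =782
r77=1001101 pc4: +16 =798
r78=1001110 pc4: +16 =814
r79=1001111 pc5: +32 =846
r80=1010000 pc2: +4 =850
r81=1010001 pc3: +8 =858
r82=1010010 pc3: +8 =866
r83=1010011 pc4: +16 =882
r84=1010100 pc3: +8 =890
r85=1010101 pc4: +16 =906
r86=1010110 pc4: +16 =922
r87=1010111 pc5: +32 =954
r88=1011000 pc3: +8 =962
r89=1011001 pc4: +16 =978
r90=1011010 pc4: +16 =994
r91=1011011 pc5: +32 =1026
r92=1011100 pc4: +16 =1042
r93=1011101 pc5: +32 =1074
r94=1011110 pc5: +32 =1106
r95=1011111 pc6: +64 =1170
r96=1100000 pc2: +4 =1174
r97=1100001 pc3: +8 =1182
r98=1100010 pc3: +8 =1190
r99=1100011 pc4: +16 =1206
r100=1100100 pc3: +8 =1214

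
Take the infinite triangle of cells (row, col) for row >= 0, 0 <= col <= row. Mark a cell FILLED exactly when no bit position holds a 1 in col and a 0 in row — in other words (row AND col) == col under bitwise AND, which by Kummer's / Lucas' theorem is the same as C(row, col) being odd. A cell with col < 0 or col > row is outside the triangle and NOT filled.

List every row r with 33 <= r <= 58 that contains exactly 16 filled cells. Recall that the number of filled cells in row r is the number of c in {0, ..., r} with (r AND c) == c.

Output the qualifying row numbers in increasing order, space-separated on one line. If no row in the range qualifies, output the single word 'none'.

Answer: 39 43 45 46 51 53 54 57 58

Derivation:
Row r has 2^popcount(r) filled cells, so we need popcount(r) = log2(16) = 4.
Scan r = 33..58 and keep those with exactly 4 one-bits:
r=33=100001 popcount=2 -> skip
r=34=100010 popcount=2 -> skip
r=35=100011 popcount=3 -> skip
r=36=100100 popcount=2 -> skip
r=37=100101 popcount=3 -> skip
r=38=100110 popcount=3 -> skip
r=39=100111 popcount=4 -> KEEP
r=40=101000 popcount=2 -> skip
r=41=101001 popcount=3 -> skip
r=42=101010 popcount=3 -> skip
r=43=101011 popcount=4 -> KEEP
r=44=101100 popcount=3 -> skip
r=45=101101 popcount=4 -> KEEP
r=46=101110 popcount=4 -> KEEP
r=47=101111 popcount=5 -> skip
r=48=110000 popcount=2 -> skip
r=49=110001 popcount=3 -> skip
r=50=110010 popcount=3 -> skip
r=51=110011 popcount=4 -> KEEP
r=52=110100 popcount=3 -> skip
r=53=110101 popcount=4 -> KEEP
r=54=110110 popcount=4 -> KEEP
r=55=110111 popcount=5 -> skip
r=56=111000 popcount=3 -> skip
r=57=111001 popcount=4 -> KEEP
r=58=111010 popcount=4 -> KEEP
Kept rows: 39 43 45 46 51 53 54 57 58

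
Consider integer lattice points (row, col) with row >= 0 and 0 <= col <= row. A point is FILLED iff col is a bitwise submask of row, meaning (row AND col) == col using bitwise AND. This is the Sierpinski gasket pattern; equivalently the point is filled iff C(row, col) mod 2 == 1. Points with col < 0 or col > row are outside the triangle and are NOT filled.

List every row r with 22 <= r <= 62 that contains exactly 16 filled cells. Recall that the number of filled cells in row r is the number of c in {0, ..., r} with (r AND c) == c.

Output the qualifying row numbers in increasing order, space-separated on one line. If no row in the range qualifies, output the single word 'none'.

Answer: 23 27 29 30 39 43 45 46 51 53 54 57 58 60

Derivation:
Row r has 2^popcount(r) filled cells, so we need popcount(r) = log2(16) = 4.
Scan r = 22..62 and keep those with exactly 4 one-bits:
r=22=10110 popcount=3 -> skip
r=23=10111 popcount=4 -> KEEP
r=24=11000 popcount=2 -> skip
r=25=11001 popcount=3 -> skip
r=26=11010 popcount=3 -> skip
r=27=11011 popcount=4 -> KEEP
r=28=11100 popcount=3 -> skip
r=29=11101 popcount=4 -> KEEP
r=30=11110 popcount=4 -> KEEP
r=31=11111 popcount=5 -> skip
r=32=100000 popcount=1 -> skip
r=33=100001 popcount=2 -> skip
r=34=100010 popcount=2 -> skip
r=35=100011 popcount=3 -> skip
r=36=100100 popcount=2 -> skip
r=37=100101 popcount=3 -> skip
r=38=100110 popcount=3 -> skip
r=39=100111 popcount=4 -> KEEP
r=40=101000 popcount=2 -> skip
r=41=101001 popcount=3 -> skip
r=42=101010 popcount=3 -> skip
r=43=101011 popcount=4 -> KEEP
r=44=101100 popcount=3 -> skip
r=45=101101 popcount=4 -> KEEP
r=46=101110 popcount=4 -> KEEP
r=47=101111 popcount=5 -> skip
r=48=110000 popcount=2 -> skip
r=49=110001 popcount=3 -> skip
r=50=110010 popcount=3 -> skip
r=51=110011 popcount=4 -> KEEP
r=52=110100 popcount=3 -> skip
r=53=110101 popcount=4 -> KEEP
r=54=110110 popcount=4 -> KEEP
r=55=110111 popcount=5 -> skip
r=56=111000 popcount=3 -> skip
r=57=111001 popcount=4 -> KEEP
r=58=111010 popcount=4 -> KEEP
r=59=111011 popcount=5 -> skip
r=60=111100 popcount=4 -> KEEP
r=61=111101 popcount=5 -> skip
r=62=111110 popcount=5 -> skip
Kept rows: 23 27 29 30 39 43 45 46 51 53 54 57 58 60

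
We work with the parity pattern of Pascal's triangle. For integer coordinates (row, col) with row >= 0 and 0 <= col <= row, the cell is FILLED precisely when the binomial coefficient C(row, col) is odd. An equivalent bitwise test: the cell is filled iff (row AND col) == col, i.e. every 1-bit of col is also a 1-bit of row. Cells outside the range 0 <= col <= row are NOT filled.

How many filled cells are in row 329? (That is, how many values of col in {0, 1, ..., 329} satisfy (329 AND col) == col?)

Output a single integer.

Answer: 16

Derivation:
329 in binary = 101001001
popcount(329) = number of 1-bits in 101001001 = 4
A col c satisfies (329 AND c) == c iff every set bit of c is also set in 329; each of the 4 set bits of 329 can independently be on or off in c.
count = 2^4 = 16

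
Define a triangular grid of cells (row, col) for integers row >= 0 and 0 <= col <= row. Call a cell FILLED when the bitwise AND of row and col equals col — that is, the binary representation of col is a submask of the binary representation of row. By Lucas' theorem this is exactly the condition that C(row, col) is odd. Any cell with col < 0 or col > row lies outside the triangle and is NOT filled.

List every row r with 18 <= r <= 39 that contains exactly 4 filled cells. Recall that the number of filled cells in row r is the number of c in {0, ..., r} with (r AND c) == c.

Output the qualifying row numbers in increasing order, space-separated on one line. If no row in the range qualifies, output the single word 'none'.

Answer: 18 20 24 33 34 36

Derivation:
Row r has 2^popcount(r) filled cells, so we need popcount(r) = log2(4) = 2.
Scan r = 18..39 and keep those with exactly 2 one-bits:
r=18=10010 popcount=2 -> KEEP
r=19=10011 popcount=3 -> skip
r=20=10100 popcount=2 -> KEEP
r=21=10101 popcount=3 -> skip
r=22=10110 popcount=3 -> skip
r=23=10111 popcount=4 -> skip
r=24=11000 popcount=2 -> KEEP
r=25=11001 popcount=3 -> skip
r=26=11010 popcount=3 -> skip
r=27=11011 popcount=4 -> skip
r=28=11100 popcount=3 -> skip
r=29=11101 popcount=4 -> skip
r=30=11110 popcount=4 -> skip
r=31=11111 popcount=5 -> skip
r=32=100000 popcount=1 -> skip
r=33=100001 popcount=2 -> KEEP
r=34=100010 popcount=2 -> KEEP
r=35=100011 popcount=3 -> skip
r=36=100100 popcount=2 -> KEEP
r=37=100101 popcount=3 -> skip
r=38=100110 popcount=3 -> skip
r=39=100111 popcount=4 -> skip
Kept rows: 18 20 24 33 34 36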